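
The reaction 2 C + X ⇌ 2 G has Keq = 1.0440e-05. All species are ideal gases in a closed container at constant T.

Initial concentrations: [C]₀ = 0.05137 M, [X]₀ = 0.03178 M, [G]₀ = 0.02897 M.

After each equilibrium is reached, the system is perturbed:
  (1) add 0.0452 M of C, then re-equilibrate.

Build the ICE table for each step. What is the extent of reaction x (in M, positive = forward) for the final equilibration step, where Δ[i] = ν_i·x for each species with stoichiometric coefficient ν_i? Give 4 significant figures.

x = 1.5684e-05 M

Q₀ = 10.01 vs Keq = 1.0440e-05 ⇒ Q>K, reverse
Step 1:
                    C           X           G
  I           0.05137     0.03178     0.02897
  C           0.02891     0.01446    -0.02891
  E           0.08028     0.04624  5.5780e-05
  solve Keq expr → x = -0.01446; check Q = 1.0440e-05
Then add 0.0452 M of C.
Step 2:
                    C           X           G
  I            0.1255     0.04624  5.5780e-05
  C       -3.1367e-05 -1.5684e-05  3.1367e-05
  E            0.1255     0.04622  8.7147e-05
  solve Keq expr → x = 1.5684e-05; check Q = 1.0440e-05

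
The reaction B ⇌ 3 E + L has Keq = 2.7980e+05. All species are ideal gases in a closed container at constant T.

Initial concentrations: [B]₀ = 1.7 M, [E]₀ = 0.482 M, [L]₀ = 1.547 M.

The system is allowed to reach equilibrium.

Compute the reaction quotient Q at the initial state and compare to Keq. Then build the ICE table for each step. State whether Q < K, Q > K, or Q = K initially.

Q₀ = 0.1019; Q < K (proceeds forward)

Q₀ = 0.1019 vs Keq = 2.7980e+05 ⇒ Q<K, forward
Step 1:
                    B           E           L
  init            1.7       0.482       1.547
  Δ            -1.698       5.094       1.698
  eq         0.002011       5.576       3.245
  solve Keq expr → x = 1.698; check Q = 2.7980e+05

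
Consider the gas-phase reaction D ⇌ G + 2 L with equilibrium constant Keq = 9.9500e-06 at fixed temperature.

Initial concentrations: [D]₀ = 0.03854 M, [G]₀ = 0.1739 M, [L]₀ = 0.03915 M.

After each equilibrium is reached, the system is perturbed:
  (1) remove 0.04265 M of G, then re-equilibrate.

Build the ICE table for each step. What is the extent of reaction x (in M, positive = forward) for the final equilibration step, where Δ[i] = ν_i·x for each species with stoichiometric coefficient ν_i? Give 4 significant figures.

Q₀ = 0.006916 vs Keq = 9.9500e-06 ⇒ Q>K, reverse
Step 1:
                    D           G           L
  Initial     0.03854      0.1739     0.03915
  Change      0.01862    -0.01862    -0.03724
  Equil       0.05716      0.1553    0.001914
  solve Keq expr → x = -0.01862; check Q = 9.9500e-06
Then remove 0.04265 M of G.
Step 2:
                    D           G           L
  Initial     0.05716      0.1126    0.001914
  Change  -1.6423e-04  1.6423e-04  3.2845e-04
  Equil       0.05699      0.1128    0.002242
  solve Keq expr → x = 1.6423e-04; check Q = 9.9500e-06

x = 1.6423e-04 M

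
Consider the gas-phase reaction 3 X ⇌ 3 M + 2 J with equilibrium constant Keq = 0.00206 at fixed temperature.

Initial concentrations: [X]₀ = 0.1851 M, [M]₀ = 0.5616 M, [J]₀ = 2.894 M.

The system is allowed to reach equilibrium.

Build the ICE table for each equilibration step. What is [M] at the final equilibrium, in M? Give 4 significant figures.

Q₀ = 233.9 vs Keq = 0.00206 ⇒ Q>K, reverse
Step 1:
                  X         M         J
  Initial    0.1851    0.5616     2.894
  Change      0.514    -0.514   -0.3426
  Equil      0.6991   0.04764     2.551
  solve Keq expr → x = -0.1713; check Q = 0.00206

[M]_eq = 0.04764 M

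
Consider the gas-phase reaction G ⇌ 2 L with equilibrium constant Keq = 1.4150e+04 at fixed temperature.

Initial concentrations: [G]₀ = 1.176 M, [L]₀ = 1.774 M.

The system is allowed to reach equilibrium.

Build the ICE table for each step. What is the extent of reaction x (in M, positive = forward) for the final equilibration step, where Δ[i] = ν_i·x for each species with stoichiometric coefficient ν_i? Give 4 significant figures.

Q₀ = 2.676 vs Keq = 1.4150e+04 ⇒ Q<K, forward
Step 1:
                    G           L
  init          1.176       1.774
  Δ            -1.175        2.35
  eq         0.001202       4.124
  solve Keq expr → x = 1.175; check Q = 1.4150e+04

x = 1.175 M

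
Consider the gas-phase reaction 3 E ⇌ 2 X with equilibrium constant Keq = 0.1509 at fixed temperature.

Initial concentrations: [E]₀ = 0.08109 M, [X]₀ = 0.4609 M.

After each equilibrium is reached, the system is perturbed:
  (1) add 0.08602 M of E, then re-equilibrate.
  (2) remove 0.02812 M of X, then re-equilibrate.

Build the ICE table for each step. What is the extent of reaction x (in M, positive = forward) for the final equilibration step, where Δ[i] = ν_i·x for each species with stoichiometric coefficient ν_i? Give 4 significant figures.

x = 0.008441 M

Q₀ = 398.4 vs Keq = 0.1509 ⇒ Q>K, reverse
Step 1:
                  E         X
  init      0.08109    0.4609
  Δ          0.4597   -0.3064
  eq         0.5407    0.1545
  solve Keq expr → x = -0.1532; check Q = 0.1509
Then add 0.08602 M of E.
Step 2:
                  E         X
  init       0.6268    0.1545
  Δ        -0.03414   0.02276
  eq         0.5926    0.1772
  solve Keq expr → x = 0.01138; check Q = 0.1509
Then remove 0.02812 M of X.
Step 3:
                  E         X
  init       0.5926    0.1491
  Δ        -0.02532   0.01688
  eq         0.5673     0.166
  solve Keq expr → x = 0.008441; check Q = 0.1509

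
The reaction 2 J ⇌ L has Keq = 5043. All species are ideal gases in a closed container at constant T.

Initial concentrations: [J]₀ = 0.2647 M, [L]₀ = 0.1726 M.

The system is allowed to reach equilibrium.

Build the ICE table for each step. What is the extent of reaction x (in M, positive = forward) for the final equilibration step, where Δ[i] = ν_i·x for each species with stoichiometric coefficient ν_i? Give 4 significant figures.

Q₀ = 2.463 vs Keq = 5043 ⇒ Q<K, forward
Step 1:
                  J         L
  init       0.2647    0.1726
  Δ          -0.257    0.1285
  eq       0.007727    0.3011
  solve Keq expr → x = 0.1285; check Q = 5043

x = 0.1285 M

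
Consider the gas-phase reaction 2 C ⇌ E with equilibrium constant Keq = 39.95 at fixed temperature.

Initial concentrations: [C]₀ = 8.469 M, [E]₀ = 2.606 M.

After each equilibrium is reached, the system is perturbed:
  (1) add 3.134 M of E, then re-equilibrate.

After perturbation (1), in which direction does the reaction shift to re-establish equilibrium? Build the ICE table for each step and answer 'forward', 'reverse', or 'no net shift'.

Direction: reverse

Q₀ = 0.03633 vs Keq = 39.95 ⇒ Q<K, forward
Step 1:
                   C          E
  Initial      8.469      2.606
  Change      -8.061      4.031
  Equil       0.4076      6.637
  solve Keq expr → x = 4.031; check Q = 39.95
Then add 3.134 M of E.
Step 2:
                   C          E
  Initial     0.4076      9.771
  Change     0.08587   -0.04294
  Equil       0.4935      9.728
  solve Keq expr → x = -0.04294; check Q = 39.95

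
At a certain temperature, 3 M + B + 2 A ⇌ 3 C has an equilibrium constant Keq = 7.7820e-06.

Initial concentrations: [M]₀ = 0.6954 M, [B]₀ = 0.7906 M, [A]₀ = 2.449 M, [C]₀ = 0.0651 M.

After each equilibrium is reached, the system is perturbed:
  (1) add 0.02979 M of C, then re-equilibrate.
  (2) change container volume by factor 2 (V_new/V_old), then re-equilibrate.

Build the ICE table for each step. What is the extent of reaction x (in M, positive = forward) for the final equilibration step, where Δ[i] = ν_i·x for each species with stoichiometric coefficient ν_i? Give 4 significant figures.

Q₀ = 1.7302e-04 vs Keq = 7.7820e-06 ⇒ Q>K, reverse
Step 1:
                   M          B          A          C
  init        0.6954     0.7906      2.449     0.0651
  Δ          0.04029    0.01343    0.02686   -0.04029
  eq          0.7357      0.804      2.476    0.02481
  solve Keq expr → x = -0.01343; check Q = 7.7820e-06
Then add 0.02979 M of C.
Step 2:
                   M          B          A          C
  init        0.7357      0.804      2.476     0.0546
  Δ          0.02859   0.009531    0.01906   -0.02859
  eq          0.7643     0.8136      2.495    0.02601
  solve Keq expr → x = -0.009531; check Q = 7.7820e-06
Then change container volume by factor 2 (V_new/V_old).
Step 3:
                   M          B          A          C
  init        0.3821     0.4068      1.247      0.013
  Δ         0.006367   0.002122   0.004245  -0.006367
  eq          0.3885     0.4089      1.252   0.006637
  solve Keq expr → x = -0.002122; check Q = 7.7820e-06

x = -0.002122 M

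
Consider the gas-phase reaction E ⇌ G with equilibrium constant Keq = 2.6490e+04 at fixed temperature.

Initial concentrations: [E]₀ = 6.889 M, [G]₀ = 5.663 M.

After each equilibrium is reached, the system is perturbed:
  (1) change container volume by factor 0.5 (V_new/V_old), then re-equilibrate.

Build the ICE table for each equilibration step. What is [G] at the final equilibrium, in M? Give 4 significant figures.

[G]_eq = 25.1 M

Q₀ = 0.822 vs Keq = 2.6490e+04 ⇒ Q<K, forward
Step 1:
                   E          G
  Initial      6.889      5.663
  Change      -6.889      6.889
  Equil   4.7382e-04      12.55
  solve Keq expr → x = 6.889; check Q = 2.6490e+04
Then change container volume by factor 0.5 (V_new/V_old).
Step 2:
                   E          G
  Initial 9.4764e-04       25.1
  Change           0          0
  Equil   9.4764e-04       25.1
  solve Keq expr → x = 0; check Q = 2.6490e+04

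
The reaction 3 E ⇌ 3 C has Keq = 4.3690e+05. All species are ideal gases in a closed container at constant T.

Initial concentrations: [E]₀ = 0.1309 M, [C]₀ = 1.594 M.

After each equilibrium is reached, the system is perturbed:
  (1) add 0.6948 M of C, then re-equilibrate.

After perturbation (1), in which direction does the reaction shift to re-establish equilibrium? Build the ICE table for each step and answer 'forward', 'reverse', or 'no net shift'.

Q₀ = 1806 vs Keq = 4.3690e+05 ⇒ Q<K, forward
Step 1:
                   E          C
  Initial     0.1309      1.594
  Change     -0.1085     0.1085
  Equil      0.02244      1.702
  solve Keq expr → x = 0.03615; check Q = 4.3690e+05
Then add 0.6948 M of C.
Step 2:
                   E          C
  Initial    0.02244      2.397
  Change    0.009037  -0.009037
  Equil      0.03147      2.388
  solve Keq expr → x = -0.003012; check Q = 4.3690e+05

Direction: reverse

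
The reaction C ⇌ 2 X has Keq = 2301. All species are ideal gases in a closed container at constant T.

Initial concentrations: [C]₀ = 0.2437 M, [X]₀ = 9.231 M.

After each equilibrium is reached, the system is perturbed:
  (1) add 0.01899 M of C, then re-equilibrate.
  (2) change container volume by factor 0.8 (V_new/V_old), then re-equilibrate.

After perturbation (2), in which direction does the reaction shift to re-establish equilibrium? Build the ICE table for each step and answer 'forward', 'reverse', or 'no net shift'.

Q₀ = 349.7 vs Keq = 2301 ⇒ Q<K, forward
Step 1:
                    C           X
  Initial      0.2437       9.231
  Change      -0.2033      0.4067
  Equil       0.04037       9.638
  solve Keq expr → x = 0.2033; check Q = 2301
Then add 0.01899 M of C.
Step 2:
                    C           X
  Initial     0.05936       9.638
  Change     -0.01868     0.03735
  Equil       0.04068       9.675
  solve Keq expr → x = 0.01868; check Q = 2301
Then change container volume by factor 0.8 (V_new/V_old).
Step 3:
                    C           X
  Initial     0.05085       12.09
  Change      0.01245     -0.0249
  Equil        0.0633       12.07
  solve Keq expr → x = -0.01245; check Q = 2301

Direction: reverse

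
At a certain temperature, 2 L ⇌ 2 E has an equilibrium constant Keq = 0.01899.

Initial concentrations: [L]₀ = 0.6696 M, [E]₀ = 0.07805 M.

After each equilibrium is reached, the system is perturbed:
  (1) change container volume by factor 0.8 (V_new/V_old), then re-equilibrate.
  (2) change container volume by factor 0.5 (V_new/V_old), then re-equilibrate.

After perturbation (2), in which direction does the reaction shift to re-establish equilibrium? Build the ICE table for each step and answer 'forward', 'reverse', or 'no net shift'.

Direction: no net shift

Q₀ = 0.01359 vs Keq = 0.01899 ⇒ Q<K, forward
Step 1:
                    L           E
  I            0.6696     0.07805
  C           -0.0125      0.0125
  E            0.6571     0.09055
  solve Keq expr → x = 0.006251; check Q = 0.01899
Then change container volume by factor 0.8 (V_new/V_old).
Step 2:
                    L           E
  I            0.8214      0.1132
  C                 0           0
  E            0.8214      0.1132
  solve Keq expr → x = 0; check Q = 0.01899
Then change container volume by factor 0.5 (V_new/V_old).
Step 3:
                    L           E
  I             1.643      0.2264
  C                 0           0
  E             1.643      0.2264
  solve Keq expr → x = 0; check Q = 0.01899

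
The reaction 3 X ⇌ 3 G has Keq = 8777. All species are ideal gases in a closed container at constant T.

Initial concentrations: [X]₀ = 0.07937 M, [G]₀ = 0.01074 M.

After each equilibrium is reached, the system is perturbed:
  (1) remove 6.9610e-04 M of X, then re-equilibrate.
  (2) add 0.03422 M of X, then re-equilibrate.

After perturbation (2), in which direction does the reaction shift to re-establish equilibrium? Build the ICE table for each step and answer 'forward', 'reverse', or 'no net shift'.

Direction: forward

Q₀ = 0.002478 vs Keq = 8777 ⇒ Q<K, forward
Step 1:
                   X          G
  Initial    0.07937    0.01074
  Change     -0.0752     0.0752
  Equil     0.004166    0.08594
  solve Keq expr → x = 0.02507; check Q = 8777
Then remove 6.9610e-04 M of X.
Step 2:
                   X          G
  Initial    0.00347    0.08594
  Change  6.6391e-04 -6.6391e-04
  Equil     0.004134    0.08528
  solve Keq expr → x = -2.2130e-04; check Q = 8777
Then add 0.03422 M of X.
Step 3:
                   X          G
  Initial    0.03835    0.08528
  Change    -0.03264    0.03264
  Equil     0.005716     0.1179
  solve Keq expr → x = 0.01088; check Q = 8777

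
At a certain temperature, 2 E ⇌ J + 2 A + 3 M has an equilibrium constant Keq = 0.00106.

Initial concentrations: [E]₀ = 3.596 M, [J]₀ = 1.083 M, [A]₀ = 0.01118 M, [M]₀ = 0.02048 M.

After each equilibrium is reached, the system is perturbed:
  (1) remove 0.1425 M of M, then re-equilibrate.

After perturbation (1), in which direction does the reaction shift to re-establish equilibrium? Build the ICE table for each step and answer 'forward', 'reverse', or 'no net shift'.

Direction: forward

Q₀ = 8.9921e-11 vs Keq = 0.00106 ⇒ Q<K, forward
Step 1:
                   E          J          A          M
  init         3.596      1.083    0.01118    0.02048
  Δ          -0.2955     0.1478     0.2955     0.4433
  eq             3.3      1.231     0.3067     0.4638
  solve Keq expr → x = 0.1478; check Q = 0.00106
Then remove 0.1425 M of M.
Step 2:
                   E          J          A          M
  init           3.3      1.231     0.3067     0.3213
  Δ          -0.0567    0.02835     0.0567    0.08505
  eq           3.244      1.259     0.3634     0.4063
  solve Keq expr → x = 0.02835; check Q = 0.00106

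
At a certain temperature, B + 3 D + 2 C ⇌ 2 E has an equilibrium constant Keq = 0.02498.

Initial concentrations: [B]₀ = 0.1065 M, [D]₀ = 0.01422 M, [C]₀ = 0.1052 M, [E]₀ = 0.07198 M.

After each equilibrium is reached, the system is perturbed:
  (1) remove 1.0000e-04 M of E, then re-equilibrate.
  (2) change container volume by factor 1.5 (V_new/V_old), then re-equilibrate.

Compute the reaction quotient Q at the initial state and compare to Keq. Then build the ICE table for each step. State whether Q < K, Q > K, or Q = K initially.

Q₀ = 1.5288e+06 vs Keq = 0.02498 ⇒ Q>K, reverse
Step 1:
                  B         D         C         E
  init       0.1065   0.01422    0.1052   0.07198
  Δ         0.03577    0.1073   0.07153  -0.07153
  eq         0.1423    0.1215    0.1767 4.4632e-04
  solve Keq expr → x = -0.03577; check Q = 0.02498
Then remove 1.0000e-04 M of E.
Step 2:
                  B         D         C         E
  init       0.1423    0.1215    0.1767 3.4632e-04
  Δ       -4.9428e-05 -1.4829e-04 -9.8857e-05 9.8857e-05
  eq         0.1422    0.1214    0.1766 4.4517e-04
  solve Keq expr → x = 4.9428e-05; check Q = 0.02498
Then change container volume by factor 1.5 (V_new/V_old).
Step 3:
                  B         D         C         E
  init      0.09481   0.08091    0.1178 2.9678e-04
  Δ       8.2017e-05 2.4605e-04 1.6403e-04 -1.6403e-04
  eq        0.09489   0.08116    0.1179 1.3275e-04
  solve Keq expr → x = -8.2017e-05; check Q = 0.02498

Q₀ = 1.5288e+06; Q > K (proceeds reverse)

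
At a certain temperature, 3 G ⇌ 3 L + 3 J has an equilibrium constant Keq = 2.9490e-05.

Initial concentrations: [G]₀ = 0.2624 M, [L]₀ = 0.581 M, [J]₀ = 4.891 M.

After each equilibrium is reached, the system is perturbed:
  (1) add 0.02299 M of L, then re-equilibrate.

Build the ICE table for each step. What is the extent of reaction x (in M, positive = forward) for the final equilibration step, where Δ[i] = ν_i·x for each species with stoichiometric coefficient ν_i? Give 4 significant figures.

x = -0.007598 M

Q₀ = 1270 vs Keq = 2.9490e-05 ⇒ Q>K, reverse
Step 1:
                  G         L         J
  init       0.2624     0.581     4.891
  Δ           0.575    -0.575    -0.575
  eq         0.8374  0.005994     4.316
  solve Keq expr → x = -0.1917; check Q = 2.9490e-05
Then add 0.02299 M of L.
Step 2:
                  G         L         J
  init       0.8374   0.02898     4.316
  Δ         0.02279  -0.02279  -0.02279
  eq         0.8602   0.00619     4.293
  solve Keq expr → x = -0.007598; check Q = 2.9490e-05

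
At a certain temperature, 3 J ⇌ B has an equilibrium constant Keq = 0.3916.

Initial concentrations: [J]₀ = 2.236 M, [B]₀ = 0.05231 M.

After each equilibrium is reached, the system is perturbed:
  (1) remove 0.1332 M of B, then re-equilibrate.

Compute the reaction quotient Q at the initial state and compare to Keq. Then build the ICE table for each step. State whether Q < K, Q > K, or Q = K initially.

Q₀ = 0.004679; Q < K (proceeds forward)

Q₀ = 0.004679 vs Keq = 0.3916 ⇒ Q<K, forward
Step 1:
                    J           B
  I             2.236     0.05231
  C            -1.189      0.3965
  E             1.047      0.4488
  solve Keq expr → x = 0.3965; check Q = 0.3916
Then remove 0.1332 M of B.
Step 2:
                    J           B
  I             1.047      0.3156
  C          -0.08793     0.02931
  E            0.9586      0.3449
  solve Keq expr → x = 0.02931; check Q = 0.3916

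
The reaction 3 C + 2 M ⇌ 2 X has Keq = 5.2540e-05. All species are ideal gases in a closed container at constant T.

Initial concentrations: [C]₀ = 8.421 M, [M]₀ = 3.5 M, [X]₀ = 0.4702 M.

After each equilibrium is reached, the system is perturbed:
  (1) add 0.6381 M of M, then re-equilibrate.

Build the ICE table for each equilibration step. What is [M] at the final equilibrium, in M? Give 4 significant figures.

[M]_eq = 3.945 M

Q₀ = 3.0223e-05 vs Keq = 5.2540e-05 ⇒ Q<K, forward
Step 1:
                    C           M           X
  Initial       8.421         3.5      0.4702
  Change      -0.1681      -0.112       0.112
  Equil         8.253       3.388      0.5822
  solve Keq expr → x = 0.05602; check Q = 5.2540e-05
Then add 0.6381 M of M.
Step 2:
                    C           M           X
  Initial       8.253       4.026      0.5822
  Change      -0.1213    -0.08087     0.08087
  Equil         8.132       3.945      0.6631
  solve Keq expr → x = 0.04043; check Q = 5.2540e-05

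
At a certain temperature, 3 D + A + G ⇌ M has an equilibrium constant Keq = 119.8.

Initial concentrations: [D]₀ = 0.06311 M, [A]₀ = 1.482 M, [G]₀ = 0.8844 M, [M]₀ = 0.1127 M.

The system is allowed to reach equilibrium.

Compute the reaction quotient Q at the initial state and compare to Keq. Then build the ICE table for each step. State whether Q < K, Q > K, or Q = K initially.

Q₀ = 342.1; Q > K (proceeds reverse)

Q₀ = 342.1 vs Keq = 119.8 ⇒ Q>K, reverse
Step 1:
                  D         A         G         M
  I         0.06311     1.482    0.8844    0.1127
  C         0.02385  0.007951  0.007951 -0.007951
  E         0.08696      1.49    0.8924    0.1047
  solve Keq expr → x = -0.007951; check Q = 119.8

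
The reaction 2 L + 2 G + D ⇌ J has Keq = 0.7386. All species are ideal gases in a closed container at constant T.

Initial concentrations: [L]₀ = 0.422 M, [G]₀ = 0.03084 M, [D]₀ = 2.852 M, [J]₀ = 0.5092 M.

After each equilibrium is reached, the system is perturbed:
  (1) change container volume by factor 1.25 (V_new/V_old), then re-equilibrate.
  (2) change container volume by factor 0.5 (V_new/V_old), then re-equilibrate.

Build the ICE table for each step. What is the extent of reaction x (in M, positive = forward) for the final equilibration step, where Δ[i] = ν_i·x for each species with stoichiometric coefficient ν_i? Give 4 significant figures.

x = 0.2337 M

Q₀ = 1054 vs Keq = 0.7386 ⇒ Q>K, reverse
Step 1:
                  L         G         D         J
  I           0.422   0.03084     2.852    0.5092
  C          0.4102    0.4102    0.2051   -0.2051
  E          0.8322     0.441     3.057    0.3041
  solve Keq expr → x = -0.2051; check Q = 0.7386
Then change container volume by factor 1.25 (V_new/V_old).
Step 2:
                  L         G         D         J
  I          0.6657    0.3528     2.446    0.2433
  C         0.08614   0.08614   0.04307  -0.04307
  E          0.7519    0.4389     2.489    0.2002
  solve Keq expr → x = -0.04307; check Q = 0.7386
Then change container volume by factor 0.5 (V_new/V_old).
Step 3:
                  L         G         D         J
  I           1.504    0.8779     4.977    0.4004
  C         -0.4674   -0.4674   -0.2337    0.2337
  E           1.036    0.4105     4.744    0.6341
  solve Keq expr → x = 0.2337; check Q = 0.7386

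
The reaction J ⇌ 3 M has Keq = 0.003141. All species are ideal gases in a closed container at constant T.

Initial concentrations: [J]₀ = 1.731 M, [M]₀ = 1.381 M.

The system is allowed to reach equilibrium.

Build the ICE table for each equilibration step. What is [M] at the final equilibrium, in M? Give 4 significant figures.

Q₀ = 1.522 vs Keq = 0.003141 ⇒ Q>K, reverse
Step 1:
                    J           M
  Initial       1.731       1.381
  Change       0.3975      -1.193
  Equil         2.129      0.1884
  solve Keq expr → x = -0.3975; check Q = 0.003141

[M]_eq = 0.1884 M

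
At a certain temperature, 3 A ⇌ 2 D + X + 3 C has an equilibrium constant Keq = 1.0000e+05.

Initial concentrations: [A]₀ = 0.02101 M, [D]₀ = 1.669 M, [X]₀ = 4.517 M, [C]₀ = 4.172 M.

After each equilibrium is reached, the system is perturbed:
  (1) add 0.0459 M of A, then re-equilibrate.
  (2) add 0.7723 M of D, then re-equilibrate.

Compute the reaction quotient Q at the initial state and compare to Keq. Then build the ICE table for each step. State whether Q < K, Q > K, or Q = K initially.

Q₀ = 9.8518e+07; Q > K (proceeds reverse)

Q₀ = 9.8518e+07 vs Keq = 1.0000e+05 ⇒ Q>K, reverse
Step 1:
                    A           D           X           C
  Initial     0.02101       1.669       4.517       4.172
  Change       0.1696     -0.1131    -0.05653     -0.1696
  Equil        0.1906       1.556        4.46       4.002
  solve Keq expr → x = -0.05653; check Q = 1.0000e+05
Then add 0.0459 M of A.
Step 2:
                    A           D           X           C
  Initial      0.2365       1.556        4.46       4.002
  Change     -0.04145     0.02763     0.01382     0.04145
  Equil         0.195       1.584       4.474       4.044
  solve Keq expr → x = 0.01382; check Q = 1.0000e+05
Then add 0.7723 M of D.
Step 3:
                    A           D           X           C
  Initial       0.195       2.356       4.474       4.044
  Change      0.05297    -0.03531    -0.01766    -0.05297
  Equil         0.248       2.321       4.457       3.991
  solve Keq expr → x = -0.01766; check Q = 1.0000e+05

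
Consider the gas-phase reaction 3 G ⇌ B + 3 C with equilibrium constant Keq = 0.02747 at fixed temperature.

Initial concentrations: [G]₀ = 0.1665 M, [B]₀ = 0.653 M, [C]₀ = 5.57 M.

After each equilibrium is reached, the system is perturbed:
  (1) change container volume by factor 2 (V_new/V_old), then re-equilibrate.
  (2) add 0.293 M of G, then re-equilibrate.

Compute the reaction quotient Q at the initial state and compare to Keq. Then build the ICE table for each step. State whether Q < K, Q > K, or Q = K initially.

Q₀ = 2.4448e+04 vs Keq = 0.02747 ⇒ Q>K, reverse
Step 1:
                   G          B          C
  I           0.1665      0.653       5.57
  C            1.943    -0.6476     -1.943
  E            2.109   0.005402      3.627
  solve Keq expr → x = -0.6476; check Q = 0.02747
Then change container volume by factor 2 (V_new/V_old).
Step 2:
                   G          B          C
  I            1.055   0.002701      1.814
  C         -0.00756    0.00252    0.00756
  E            1.047   0.005221      1.821
  solve Keq expr → x = 0.00252; check Q = 0.02747
Then add 0.293 M of G.
Step 3:
                   G          B          C
  I             1.34   0.005221      1.821
  C         -0.01528   0.005092    0.01528
  E            1.325    0.01031      1.836
  solve Keq expr → x = 0.005092; check Q = 0.02747

Q₀ = 2.4448e+04; Q > K (proceeds reverse)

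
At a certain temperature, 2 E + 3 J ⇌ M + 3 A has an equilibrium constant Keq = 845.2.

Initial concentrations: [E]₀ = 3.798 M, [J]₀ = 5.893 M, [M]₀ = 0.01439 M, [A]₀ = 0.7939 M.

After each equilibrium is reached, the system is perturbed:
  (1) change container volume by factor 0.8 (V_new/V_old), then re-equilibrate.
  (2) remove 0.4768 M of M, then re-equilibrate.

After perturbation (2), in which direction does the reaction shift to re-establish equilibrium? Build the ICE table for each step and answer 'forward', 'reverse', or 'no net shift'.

Direction: forward

Q₀ = 2.4392e-06 vs Keq = 845.2 ⇒ Q<K, forward
Step 1:
                    E           J           M           A
  Initial       3.798       5.893     0.01439      0.7939
  Change       -3.238      -4.857       1.619       4.857
  Equil          0.56       1.036       1.633       5.651
  solve Keq expr → x = 1.619; check Q = 845.2
Then change container volume by factor 0.8 (V_new/V_old).
Step 2:
                    E           J           M           A
  Initial         0.7       1.295       2.042       7.064
  Change     -0.03041    -0.04562     0.01521     0.04562
  Equil        0.6696       1.249       2.057       7.109
  solve Keq expr → x = 0.01521; check Q = 845.2
Then remove 0.4768 M of M.
Step 3:
                    E           J           M           A
  Initial      0.6696       1.249        1.58       7.109
  Change     -0.03429    -0.05144     0.01715     0.05144
  Equil        0.6353       1.198       1.597       7.161
  solve Keq expr → x = 0.01715; check Q = 845.2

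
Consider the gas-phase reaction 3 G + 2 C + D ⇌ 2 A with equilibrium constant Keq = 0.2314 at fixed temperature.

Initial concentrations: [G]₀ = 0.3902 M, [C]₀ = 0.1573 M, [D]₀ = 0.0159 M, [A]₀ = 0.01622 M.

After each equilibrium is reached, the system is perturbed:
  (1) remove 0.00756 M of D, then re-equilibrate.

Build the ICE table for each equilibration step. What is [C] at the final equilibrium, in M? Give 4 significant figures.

[C]_eq = 0.1709 M

Q₀ = 11.26 vs Keq = 0.2314 ⇒ Q>K, reverse
Step 1:
                    G           C           D           A
  init         0.3902      0.1573      0.0159     0.01622
  Δ           0.01951       0.013    0.006502      -0.013
  eq           0.4097      0.1703      0.0224    0.003216
  solve Keq expr → x = -0.006502; check Q = 0.2314
Then remove 0.00756 M of D.
Step 2:
                    G           C           D           A
  init         0.4097      0.1703     0.01484    0.003216
  Δ        8.3554e-04  5.5703e-04  2.7851e-04 -5.5703e-04
  eq           0.4105      0.1709     0.01512    0.002659
  solve Keq expr → x = -2.7851e-04; check Q = 0.2314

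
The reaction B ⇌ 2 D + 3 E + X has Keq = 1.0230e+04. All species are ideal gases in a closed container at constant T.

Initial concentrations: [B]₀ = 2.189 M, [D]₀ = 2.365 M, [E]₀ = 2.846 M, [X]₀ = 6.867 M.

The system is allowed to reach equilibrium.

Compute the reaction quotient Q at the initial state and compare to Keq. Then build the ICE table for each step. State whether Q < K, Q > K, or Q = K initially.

Q₀ = 404.5; Q < K (proceeds forward)

Q₀ = 404.5 vs Keq = 1.0230e+04 ⇒ Q<K, forward
Step 1:
                  B         D         E         X
  init        2.189     2.365     2.846     6.867
  Δ         -0.7438     1.488     2.231    0.7438
  eq          1.445     3.853     5.077     7.611
  solve Keq expr → x = 0.7438; check Q = 1.0230e+04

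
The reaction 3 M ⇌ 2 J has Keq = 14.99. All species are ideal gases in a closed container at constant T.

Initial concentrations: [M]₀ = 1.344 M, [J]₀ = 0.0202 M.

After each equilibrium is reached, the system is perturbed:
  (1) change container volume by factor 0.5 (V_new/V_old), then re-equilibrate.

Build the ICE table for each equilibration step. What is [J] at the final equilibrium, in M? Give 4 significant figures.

Q₀ = 1.6808e-04 vs Keq = 14.99 ⇒ Q<K, forward
Step 1:
                  M         J
  I           1.344    0.0202
  C          -1.023    0.6823
  E          0.3205    0.7025
  solve Keq expr → x = 0.3412; check Q = 14.99
Then change container volume by factor 0.5 (V_new/V_old).
Step 2:
                  M         J
  I           0.641     1.405
  C          -0.114   0.07603
  E           0.527     1.481
  solve Keq expr → x = 0.03802; check Q = 14.99

[J]_eq = 1.481 M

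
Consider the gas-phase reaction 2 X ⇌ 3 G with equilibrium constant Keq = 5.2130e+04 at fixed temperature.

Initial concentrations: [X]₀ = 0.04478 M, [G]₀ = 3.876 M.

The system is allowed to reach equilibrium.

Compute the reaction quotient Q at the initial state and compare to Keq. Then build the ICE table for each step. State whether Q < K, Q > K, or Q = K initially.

Q₀ = 2.9039e+04 vs Keq = 5.2130e+04 ⇒ Q<K, forward
Step 1:
                  X         G
  Initial   0.04478     3.876
  Change   -0.01114   0.01671
  Equil     0.03364     3.893
  solve Keq expr → x = 0.005571; check Q = 5.2130e+04

Q₀ = 2.9039e+04; Q < K (proceeds forward)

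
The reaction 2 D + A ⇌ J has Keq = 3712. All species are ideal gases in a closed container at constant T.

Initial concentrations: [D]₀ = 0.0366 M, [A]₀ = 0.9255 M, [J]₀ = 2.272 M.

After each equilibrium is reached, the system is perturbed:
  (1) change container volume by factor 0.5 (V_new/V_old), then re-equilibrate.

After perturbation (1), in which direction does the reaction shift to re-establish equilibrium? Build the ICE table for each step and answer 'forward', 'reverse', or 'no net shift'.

Q₀ = 1833 vs Keq = 3712 ⇒ Q<K, forward
Step 1:
                   D          A          J
  Initial     0.0366     0.9255      2.272
  Change    -0.01078  -0.005389   0.005389
  Equil      0.02582     0.9201      2.277
  solve Keq expr → x = 0.005389; check Q = 3712
Then change container volume by factor 0.5 (V_new/V_old).
Step 2:
                   D          A          J
  Initial    0.05164       1.84      4.555
  Change     -0.0257   -0.01285    0.01285
  Equil      0.02595      1.827      4.568
  solve Keq expr → x = 0.01285; check Q = 3712

Direction: forward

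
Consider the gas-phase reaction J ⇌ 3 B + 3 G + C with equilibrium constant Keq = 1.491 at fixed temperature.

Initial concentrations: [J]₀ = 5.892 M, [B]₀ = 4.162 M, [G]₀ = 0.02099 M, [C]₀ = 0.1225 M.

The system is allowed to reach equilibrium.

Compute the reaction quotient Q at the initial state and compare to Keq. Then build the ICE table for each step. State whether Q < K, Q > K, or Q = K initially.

Q₀ = 1.3862e-05; Q < K (proceeds forward)

Q₀ = 1.3862e-05 vs Keq = 1.491 ⇒ Q<K, forward
Step 1:
                    J           B           G           C
  Initial       5.892       4.162     0.02099      0.1225
  Change      -0.2009      0.6027      0.6027      0.2009
  Equil         5.691       4.765      0.6237      0.3234
  solve Keq expr → x = 0.2009; check Q = 1.491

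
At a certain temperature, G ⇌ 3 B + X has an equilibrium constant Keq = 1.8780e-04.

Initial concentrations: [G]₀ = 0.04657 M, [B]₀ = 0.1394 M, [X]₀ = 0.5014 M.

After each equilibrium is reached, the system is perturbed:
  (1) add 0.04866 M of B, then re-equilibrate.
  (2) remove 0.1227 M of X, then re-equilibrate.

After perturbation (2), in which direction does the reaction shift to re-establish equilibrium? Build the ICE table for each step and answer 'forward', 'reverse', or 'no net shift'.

Direction: forward

Q₀ = 0.02917 vs Keq = 1.8780e-04 ⇒ Q>K, reverse
Step 1:
                    G           B           X
  Initial     0.04657      0.1394      0.5014
  Change      0.03575     -0.1073    -0.03575
  Equil       0.08232     0.03214      0.4656
  solve Keq expr → x = -0.03575; check Q = 1.8780e-04
Then add 0.04866 M of B.
Step 2:
                    G           B           X
  Initial     0.08232      0.0808      0.4656
  Change      0.01546    -0.04638    -0.01546
  Equil       0.09778     0.03442      0.4502
  solve Keq expr → x = -0.01546; check Q = 1.8780e-04
Then remove 0.1227 M of X.
Step 3:
                    G           B           X
  Initial     0.09778     0.03442      0.3275
  Change    -0.001215    0.003646    0.001215
  Equil       0.09657     0.03807      0.3287
  solve Keq expr → x = 0.001215; check Q = 1.8780e-04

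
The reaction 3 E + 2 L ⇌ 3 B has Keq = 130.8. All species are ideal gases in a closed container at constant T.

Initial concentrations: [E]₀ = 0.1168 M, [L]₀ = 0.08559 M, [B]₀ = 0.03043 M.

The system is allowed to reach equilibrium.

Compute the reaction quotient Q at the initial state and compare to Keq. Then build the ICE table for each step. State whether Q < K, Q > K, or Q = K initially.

Q₀ = 2.414; Q < K (proceeds forward)

Q₀ = 2.414 vs Keq = 130.8 ⇒ Q<K, forward
Step 1:
                   E          L          B
  Initial     0.1168    0.08559    0.03043
  Change    -0.03491   -0.02327    0.03491
  Equil      0.08189    0.06232    0.06534
  solve Keq expr → x = 0.01164; check Q = 130.8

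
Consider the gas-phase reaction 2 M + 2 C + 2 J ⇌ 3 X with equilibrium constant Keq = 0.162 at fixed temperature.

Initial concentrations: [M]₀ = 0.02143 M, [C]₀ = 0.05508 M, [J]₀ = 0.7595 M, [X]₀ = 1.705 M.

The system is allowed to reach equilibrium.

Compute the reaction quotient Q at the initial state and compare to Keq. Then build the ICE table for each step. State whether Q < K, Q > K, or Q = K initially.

Q₀ = 6.1672e+06; Q > K (proceeds reverse)

Q₀ = 6.1672e+06 vs Keq = 0.162 ⇒ Q>K, reverse
Step 1:
                  M         C         J         X
  init      0.02143   0.05508    0.7595     1.705
  Δ           0.772     0.772     0.772    -1.158
  eq         0.7934    0.8271     1.532     0.547
  solve Keq expr → x = -0.386; check Q = 0.162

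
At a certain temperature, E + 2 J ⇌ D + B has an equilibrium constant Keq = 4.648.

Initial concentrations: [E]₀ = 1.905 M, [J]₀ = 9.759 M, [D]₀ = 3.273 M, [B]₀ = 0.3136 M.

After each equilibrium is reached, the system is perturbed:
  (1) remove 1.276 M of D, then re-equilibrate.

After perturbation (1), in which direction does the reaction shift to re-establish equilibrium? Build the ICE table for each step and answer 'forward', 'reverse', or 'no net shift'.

Direction: forward

Q₀ = 0.005657 vs Keq = 4.648 ⇒ Q<K, forward
Step 1:
                  E         J         D         B
  init        1.905     9.759     3.273    0.3136
  Δ          -1.841    -3.682     1.841     1.841
  eq        0.06418     6.077     5.114     2.154
  solve Keq expr → x = 1.841; check Q = 4.648
Then remove 1.276 M of D.
Step 2:
                  E         J         D         B
  init      0.06418     6.077     3.838     2.154
  Δ          -0.015  -0.03001     0.015     0.015
  eq        0.04917     6.047     3.853     2.169
  solve Keq expr → x = 0.015; check Q = 4.648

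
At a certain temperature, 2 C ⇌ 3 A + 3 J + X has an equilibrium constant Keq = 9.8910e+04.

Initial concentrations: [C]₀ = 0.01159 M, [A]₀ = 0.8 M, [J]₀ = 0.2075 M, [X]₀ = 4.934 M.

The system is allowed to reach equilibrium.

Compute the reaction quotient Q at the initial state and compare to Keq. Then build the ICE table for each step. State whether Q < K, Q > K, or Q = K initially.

Q₀ = 168 vs Keq = 9.8910e+04 ⇒ Q<K, forward
Step 1:
                   C          A          J          X
  init       0.01159        0.8     0.2075      4.934
  Δ         -0.01104    0.01656    0.01656   0.005518
  eq      5.5301e-04     0.8166     0.2241       4.94
  solve Keq expr → x = 0.005518; check Q = 9.8910e+04

Q₀ = 168; Q < K (proceeds forward)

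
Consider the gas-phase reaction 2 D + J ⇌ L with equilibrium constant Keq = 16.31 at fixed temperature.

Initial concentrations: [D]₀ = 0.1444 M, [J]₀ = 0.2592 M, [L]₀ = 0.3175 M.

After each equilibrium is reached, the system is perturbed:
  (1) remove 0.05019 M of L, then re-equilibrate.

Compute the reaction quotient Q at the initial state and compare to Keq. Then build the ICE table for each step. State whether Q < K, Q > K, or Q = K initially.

Q₀ = 58.75 vs Keq = 16.31 ⇒ Q>K, reverse
Step 1:
                   D          J          L
  init        0.1444     0.2592     0.3175
  Δ          0.08997    0.04498   -0.04498
  eq          0.2344     0.3042     0.2725
  solve Keq expr → x = -0.04498; check Q = 16.31
Then remove 0.05019 M of L.
Step 2:
                   D          J          L
  init        0.2344     0.3042     0.2223
  Δ         -0.01601  -0.008005   0.008005
  eq          0.2184     0.2962     0.2303
  solve Keq expr → x = 0.008005; check Q = 16.31

Q₀ = 58.75; Q > K (proceeds reverse)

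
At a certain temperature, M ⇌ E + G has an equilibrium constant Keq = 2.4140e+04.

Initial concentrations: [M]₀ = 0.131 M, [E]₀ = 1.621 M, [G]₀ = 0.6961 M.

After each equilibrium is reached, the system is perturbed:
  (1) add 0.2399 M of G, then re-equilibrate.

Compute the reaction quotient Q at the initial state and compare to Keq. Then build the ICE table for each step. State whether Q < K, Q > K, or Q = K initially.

Q₀ = 8.614; Q < K (proceeds forward)

Q₀ = 8.614 vs Keq = 2.4140e+04 ⇒ Q<K, forward
Step 1:
                   M          E          G
  Initial      0.131      1.621     0.6961
  Change     -0.1309     0.1309     0.1309
  Equil   6.0022e-05      1.752      0.827
  solve Keq expr → x = 0.1309; check Q = 2.4140e+04
Then add 0.2399 M of G.
Step 2:
                   M          E          G
  Initial 6.0022e-05      1.752      1.067
  Change  1.7409e-05 -1.7409e-05 -1.7409e-05
  Equil   7.7430e-05      1.752      1.067
  solve Keq expr → x = -1.7409e-05; check Q = 2.4140e+04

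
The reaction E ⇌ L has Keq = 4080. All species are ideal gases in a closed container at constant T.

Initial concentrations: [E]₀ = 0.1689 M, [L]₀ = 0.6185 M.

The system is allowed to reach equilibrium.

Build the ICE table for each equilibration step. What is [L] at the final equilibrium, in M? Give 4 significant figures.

[L]_eq = 0.7872 M

Q₀ = 3.662 vs Keq = 4080 ⇒ Q<K, forward
Step 1:
                    E           L
  I            0.1689      0.6185
  C           -0.1687      0.1687
  E        1.9294e-04      0.7872
  solve Keq expr → x = 0.1687; check Q = 4080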